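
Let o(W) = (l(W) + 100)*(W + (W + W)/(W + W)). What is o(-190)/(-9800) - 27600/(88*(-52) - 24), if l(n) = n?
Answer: 597/140 ≈ 4.2643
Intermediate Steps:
o(W) = (1 + W)*(100 + W) (o(W) = (W + 100)*(W + (W + W)/(W + W)) = (100 + W)*(W + (2*W)/((2*W))) = (100 + W)*(W + (2*W)*(1/(2*W))) = (100 + W)*(W + 1) = (100 + W)*(1 + W) = (1 + W)*(100 + W))
o(-190)/(-9800) - 27600/(88*(-52) - 24) = (100 + (-190)² + 101*(-190))/(-9800) - 27600/(88*(-52) - 24) = (100 + 36100 - 19190)*(-1/9800) - 27600/(-4576 - 24) = 17010*(-1/9800) - 27600/(-4600) = -243/140 - 27600*(-1/4600) = -243/140 + 6 = 597/140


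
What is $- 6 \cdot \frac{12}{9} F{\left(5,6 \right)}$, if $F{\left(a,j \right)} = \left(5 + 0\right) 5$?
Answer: $-200$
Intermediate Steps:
$F{\left(a,j \right)} = 25$ ($F{\left(a,j \right)} = 5 \cdot 5 = 25$)
$- 6 \cdot \frac{12}{9} F{\left(5,6 \right)} = - 6 \cdot \frac{12}{9} \cdot 25 = - 6 \cdot 12 \cdot \frac{1}{9} \cdot 25 = \left(-6\right) \frac{4}{3} \cdot 25 = \left(-8\right) 25 = -200$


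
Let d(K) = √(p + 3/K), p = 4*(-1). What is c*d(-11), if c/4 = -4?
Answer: -16*I*√517/11 ≈ -33.073*I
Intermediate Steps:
c = -16 (c = 4*(-4) = -16)
p = -4
d(K) = √(-4 + 3/K)
c*d(-11) = -16*√(-4 + 3/(-11)) = -16*√(-4 + 3*(-1/11)) = -16*√(-4 - 3/11) = -16*I*√517/11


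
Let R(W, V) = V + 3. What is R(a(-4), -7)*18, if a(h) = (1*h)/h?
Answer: -72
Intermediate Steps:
a(h) = 1 (a(h) = h/h = 1)
R(W, V) = 3 + V
R(a(-4), -7)*18 = (3 - 7)*18 = -4*18 = -72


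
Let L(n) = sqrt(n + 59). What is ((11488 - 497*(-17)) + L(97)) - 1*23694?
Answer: -3757 + 2*sqrt(39) ≈ -3744.5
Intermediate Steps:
L(n) = sqrt(59 + n)
((11488 - 497*(-17)) + L(97)) - 1*23694 = ((11488 - 497*(-17)) + sqrt(59 + 97)) - 1*23694 = ((11488 + 8449) + sqrt(156)) - 23694 = (19937 + 2*sqrt(39)) - 23694 = -3757 + 2*sqrt(39)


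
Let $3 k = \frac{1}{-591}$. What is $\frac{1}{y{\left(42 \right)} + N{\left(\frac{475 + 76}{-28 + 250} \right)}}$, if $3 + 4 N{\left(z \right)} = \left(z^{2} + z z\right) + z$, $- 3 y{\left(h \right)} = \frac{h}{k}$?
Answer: $\frac{24642}{611736433} \approx 4.0282 \cdot 10^{-5}$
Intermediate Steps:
$k = - \frac{1}{1773}$ ($k = \frac{1}{3 \left(-591\right)} = \frac{1}{3} \left(- \frac{1}{591}\right) = - \frac{1}{1773} \approx -0.00056402$)
$y{\left(h \right)} = 591 h$ ($y{\left(h \right)} = - \frac{h \frac{1}{- \frac{1}{1773}}}{3} = - \frac{h \left(-1773\right)}{3} = - \frac{\left(-1773\right) h}{3} = 591 h$)
$N{\left(z \right)} = - \frac{3}{4} + \frac{z^{2}}{2} + \frac{z}{4}$ ($N{\left(z \right)} = - \frac{3}{4} + \frac{\left(z^{2} + z z\right) + z}{4} = - \frac{3}{4} + \frac{\left(z^{2} + z^{2}\right) + z}{4} = - \frac{3}{4} + \frac{2 z^{2} + z}{4} = - \frac{3}{4} + \frac{z + 2 z^{2}}{4} = - \frac{3}{4} + \left(\frac{z^{2}}{2} + \frac{z}{4}\right) = - \frac{3}{4} + \frac{z^{2}}{2} + \frac{z}{4}$)
$\frac{1}{y{\left(42 \right)} + N{\left(\frac{475 + 76}{-28 + 250} \right)}} = \frac{1}{591 \cdot 42 + \left(- \frac{3}{4} + \frac{\left(\frac{475 + 76}{-28 + 250}\right)^{2}}{2} + \frac{\left(475 + 76\right) \frac{1}{-28 + 250}}{4}\right)} = \frac{1}{24822 + \left(- \frac{3}{4} + \frac{\left(\frac{551}{222}\right)^{2}}{2} + \frac{551 \cdot \frac{1}{222}}{4}\right)} = \frac{1}{24822 + \left(- \frac{3}{4} + \frac{\left(551 \cdot \frac{1}{222}\right)^{2}}{2} + \frac{551 \cdot \frac{1}{222}}{4}\right)} = \frac{1}{24822 + \left(- \frac{3}{4} + \frac{\left(\frac{551}{222}\right)^{2}}{2} + \frac{1}{4} \cdot \frac{551}{222}\right)} = \frac{1}{24822 + \left(- \frac{3}{4} + \frac{1}{2} \cdot \frac{303601}{49284} + \frac{551}{888}\right)} = \frac{1}{24822 + \left(- \frac{3}{4} + \frac{303601}{98568} + \frac{551}{888}\right)} = \frac{1}{24822 + \frac{72709}{24642}} = \frac{1}{\frac{611736433}{24642}} = \frac{24642}{611736433}$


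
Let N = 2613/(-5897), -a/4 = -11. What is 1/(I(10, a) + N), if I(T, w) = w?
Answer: 5897/256855 ≈ 0.022958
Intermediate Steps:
a = 44 (a = -4*(-11) = 44)
N = -2613/5897 (N = 2613*(-1/5897) = -2613/5897 ≈ -0.44311)
1/(I(10, a) + N) = 1/(44 - 2613/5897) = 1/(256855/5897) = 5897/256855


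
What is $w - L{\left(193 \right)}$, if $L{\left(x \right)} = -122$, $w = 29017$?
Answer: $29139$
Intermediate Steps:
$w - L{\left(193 \right)} = 29017 - -122 = 29017 + 122 = 29139$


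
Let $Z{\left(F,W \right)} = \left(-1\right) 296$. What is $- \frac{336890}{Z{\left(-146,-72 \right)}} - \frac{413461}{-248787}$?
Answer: $\frac{41968118443}{36820476} \approx 1139.8$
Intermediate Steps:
$Z{\left(F,W \right)} = -296$
$- \frac{336890}{Z{\left(-146,-72 \right)}} - \frac{413461}{-248787} = - \frac{336890}{-296} - \frac{413461}{-248787} = \left(-336890\right) \left(- \frac{1}{296}\right) - - \frac{413461}{248787} = \frac{168445}{148} + \frac{413461}{248787} = \frac{41968118443}{36820476}$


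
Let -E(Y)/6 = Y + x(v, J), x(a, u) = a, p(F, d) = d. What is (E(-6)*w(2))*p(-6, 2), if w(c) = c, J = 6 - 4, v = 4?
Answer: 48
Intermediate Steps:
J = 2
E(Y) = -24 - 6*Y (E(Y) = -6*(Y + 4) = -6*(4 + Y) = -24 - 6*Y)
(E(-6)*w(2))*p(-6, 2) = ((-24 - 6*(-6))*2)*2 = ((-24 + 36)*2)*2 = (12*2)*2 = 24*2 = 48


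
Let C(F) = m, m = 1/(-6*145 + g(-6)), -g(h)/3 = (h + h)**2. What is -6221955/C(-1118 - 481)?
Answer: 8100985410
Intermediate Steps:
g(h) = -12*h**2 (g(h) = -3*(h + h)**2 = -3*4*h**2 = -12*h**2)
m = -1/1302 (m = 1/(-6*145 - 12*(-6)**2) = 1/(-870 - 12*36) = 1/(-870 - 432) = 1/(-1302) = -1/1302 ≈ -0.00076805)
C(F) = -1/1302
-6221955/C(-1118 - 481) = -6221955/(-1/1302) = -6221955*(-1302) = 8100985410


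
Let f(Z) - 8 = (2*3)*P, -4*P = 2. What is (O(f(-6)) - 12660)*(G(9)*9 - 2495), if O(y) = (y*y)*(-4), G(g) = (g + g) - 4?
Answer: 30228440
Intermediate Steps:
P = -½ (P = -¼*2 = -½ ≈ -0.50000)
G(g) = -4 + 2*g (G(g) = 2*g - 4 = -4 + 2*g)
f(Z) = 5 (f(Z) = 8 + (2*3)*(-½) = 8 + 6*(-½) = 8 - 3 = 5)
O(y) = -4*y² (O(y) = y²*(-4) = -4*y²)
(O(f(-6)) - 12660)*(G(9)*9 - 2495) = (-4*5² - 12660)*((-4 + 2*9)*9 - 2495) = (-4*25 - 12660)*((-4 + 18)*9 - 2495) = (-100 - 12660)*(14*9 - 2495) = -12760*(126 - 2495) = -12760*(-2369) = 30228440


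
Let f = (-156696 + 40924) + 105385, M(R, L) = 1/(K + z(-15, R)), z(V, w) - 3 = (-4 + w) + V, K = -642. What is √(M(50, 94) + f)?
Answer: I*√239981286/152 ≈ 101.92*I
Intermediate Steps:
z(V, w) = -1 + V + w (z(V, w) = 3 + ((-4 + w) + V) = 3 + (-4 + V + w) = -1 + V + w)
M(R, L) = 1/(-658 + R) (M(R, L) = 1/(-642 + (-1 - 15 + R)) = 1/(-642 + (-16 + R)) = 1/(-658 + R))
f = -10387 (f = -115772 + 105385 = -10387)
√(M(50, 94) + f) = √(1/(-658 + 50) - 10387) = √(1/(-608) - 10387) = √(-1/608 - 10387) = √(-6315297/608) = I*√239981286/152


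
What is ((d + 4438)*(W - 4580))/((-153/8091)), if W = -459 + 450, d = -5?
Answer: 18288390263/17 ≈ 1.0758e+9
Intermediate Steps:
W = -9
((d + 4438)*(W - 4580))/((-153/8091)) = ((-5 + 4438)*(-9 - 4580))/((-153/8091)) = (4433*(-4589))/((-153*1/8091)) = -20343037/(-17/899) = -20343037*(-899/17) = 18288390263/17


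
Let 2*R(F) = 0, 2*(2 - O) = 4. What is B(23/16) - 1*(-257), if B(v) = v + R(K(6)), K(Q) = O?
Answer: 4135/16 ≈ 258.44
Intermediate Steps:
O = 0 (O = 2 - 1/2*4 = 2 - 2 = 0)
K(Q) = 0
R(F) = 0 (R(F) = (1/2)*0 = 0)
B(v) = v (B(v) = v + 0 = v)
B(23/16) - 1*(-257) = 23/16 - 1*(-257) = 23*(1/16) + 257 = 23/16 + 257 = 4135/16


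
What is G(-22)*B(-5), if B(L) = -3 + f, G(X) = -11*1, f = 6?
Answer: -33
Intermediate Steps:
G(X) = -11
B(L) = 3 (B(L) = -3 + 6 = 3)
G(-22)*B(-5) = -11*3 = -33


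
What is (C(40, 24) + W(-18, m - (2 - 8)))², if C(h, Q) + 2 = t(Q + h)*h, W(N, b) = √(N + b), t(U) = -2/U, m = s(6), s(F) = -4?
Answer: (-13 + 16*I)²/16 ≈ -5.4375 - 26.0*I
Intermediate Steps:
m = -4
C(h, Q) = -2 - 2*h/(Q + h) (C(h, Q) = -2 + (-2/(Q + h))*h = -2 - 2*h/(Q + h))
(C(40, 24) + W(-18, m - (2 - 8)))² = (2*(-1*24 - 2*40)/(24 + 40) + √(-18 + (-4 - (2 - 8))))² = (2*(-24 - 80)/64 + √(-18 + (-4 - 1*(-6))))² = (2*(1/64)*(-104) + √(-18 + (-4 + 6)))² = (-13/4 + √(-18 + 2))² = (-13/4 + √(-16))² = (-13/4 + 4*I)²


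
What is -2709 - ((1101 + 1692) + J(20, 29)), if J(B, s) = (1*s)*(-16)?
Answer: -5038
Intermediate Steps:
J(B, s) = -16*s (J(B, s) = s*(-16) = -16*s)
-2709 - ((1101 + 1692) + J(20, 29)) = -2709 - ((1101 + 1692) - 16*29) = -2709 - (2793 - 464) = -2709 - 1*2329 = -2709 - 2329 = -5038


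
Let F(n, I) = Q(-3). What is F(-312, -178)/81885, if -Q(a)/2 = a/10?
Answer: 1/136475 ≈ 7.3273e-6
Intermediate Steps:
Q(a) = -a/5 (Q(a) = -2*a/10 = -a/5)
F(n, I) = ⅗ (F(n, I) = -⅕*(-3) = ⅗)
F(-312, -178)/81885 = (⅗)/81885 = (⅗)*(1/81885) = 1/136475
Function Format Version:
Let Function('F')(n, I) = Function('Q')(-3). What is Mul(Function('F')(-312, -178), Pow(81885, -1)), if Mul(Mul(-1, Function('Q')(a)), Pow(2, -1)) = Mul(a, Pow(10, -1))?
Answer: Rational(1, 136475) ≈ 7.3273e-6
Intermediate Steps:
Function('Q')(a) = Mul(Rational(-1, 5), a) (Function('Q')(a) = Mul(-2, Mul(a, Pow(10, -1))) = Mul(-2, Mul(a, Rational(1, 10))) = Mul(-2, Mul(Rational(1, 10), a)) = Mul(Rational(-1, 5), a))
Function('F')(n, I) = Rational(3, 5) (Function('F')(n, I) = Mul(Rational(-1, 5), -3) = Rational(3, 5))
Mul(Function('F')(-312, -178), Pow(81885, -1)) = Mul(Rational(3, 5), Pow(81885, -1)) = Mul(Rational(3, 5), Rational(1, 81885)) = Rational(1, 136475)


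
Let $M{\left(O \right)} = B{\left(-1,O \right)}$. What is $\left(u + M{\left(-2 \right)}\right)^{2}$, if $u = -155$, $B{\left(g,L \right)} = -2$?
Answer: $24649$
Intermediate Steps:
$M{\left(O \right)} = -2$
$\left(u + M{\left(-2 \right)}\right)^{2} = \left(-155 - 2\right)^{2} = \left(-157\right)^{2} = 24649$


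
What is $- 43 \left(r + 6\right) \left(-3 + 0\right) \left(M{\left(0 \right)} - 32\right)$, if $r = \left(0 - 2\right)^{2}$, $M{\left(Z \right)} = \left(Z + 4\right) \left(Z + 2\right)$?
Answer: $-30960$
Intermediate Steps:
$M{\left(Z \right)} = \left(2 + Z\right) \left(4 + Z\right)$ ($M{\left(Z \right)} = \left(4 + Z\right) \left(2 + Z\right) = \left(2 + Z\right) \left(4 + Z\right)$)
$r = 4$ ($r = \left(-2\right)^{2} = 4$)
$- 43 \left(r + 6\right) \left(-3 + 0\right) \left(M{\left(0 \right)} - 32\right) = - 43 \left(4 + 6\right) \left(-3 + 0\right) \left(\left(8 + 0^{2} + 6 \cdot 0\right) - 32\right) = - 43 \cdot 10 \left(-3\right) \left(\left(8 + 0 + 0\right) - 32\right) = \left(-43\right) \left(-30\right) \left(8 - 32\right) = 1290 \left(-24\right) = -30960$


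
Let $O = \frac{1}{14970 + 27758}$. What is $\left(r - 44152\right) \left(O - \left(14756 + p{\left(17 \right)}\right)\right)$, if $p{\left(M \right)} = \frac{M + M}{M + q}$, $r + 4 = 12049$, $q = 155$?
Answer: $\frac{870472814451683}{1837304} \approx 4.7378 \cdot 10^{8}$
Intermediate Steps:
$r = 12045$ ($r = -4 + 12049 = 12045$)
$p{\left(M \right)} = \frac{2 M}{155 + M}$ ($p{\left(M \right)} = \frac{M + M}{M + 155} = \frac{2 M}{155 + M}$)
$O = \frac{1}{42728} \approx 2.3404 \cdot 10^{-5}$
$\left(r - 44152\right) \left(O - \left(14756 + p{\left(17 \right)}\right)\right) = \left(12045 - 44152\right) \left(\frac{1}{42728} - \left(14756 + 2 \cdot 17 \frac{1}{155 + 17}\right)\right) = - 32107 \left(\frac{1}{42728} - \left(14756 + 2 \cdot 17 \cdot \frac{1}{172}\right)\right) = - 32107 \left(\frac{1}{42728} - \frac{1269033}{86}\right) = \left(-32107\right) \left(- \frac{27111620969}{1837304}\right) = \frac{870472814451683}{1837304}$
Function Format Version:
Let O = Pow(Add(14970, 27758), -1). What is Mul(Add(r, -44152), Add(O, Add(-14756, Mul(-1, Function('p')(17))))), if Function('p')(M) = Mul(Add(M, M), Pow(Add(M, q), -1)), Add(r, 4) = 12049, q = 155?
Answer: Rational(870472814451683, 1837304) ≈ 4.7378e+8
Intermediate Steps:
r = 12045 (r = Add(-4, 12049) = 12045)
Function('p')(M) = Mul(2, M, Pow(Add(155, M), -1)) (Function('p')(M) = Mul(Add(M, M), Pow(Add(M, 155), -1)) = Mul(Mul(2, M), Pow(Add(155, M), -1)) = Mul(2, M, Pow(Add(155, M), -1)))
O = Rational(1, 42728) (O = Pow(42728, -1) = Rational(1, 42728) ≈ 2.3404e-5)
Mul(Add(r, -44152), Add(O, Add(-14756, Mul(-1, Function('p')(17))))) = Mul(Add(12045, -44152), Add(Rational(1, 42728), Add(-14756, Mul(-1, Mul(2, 17, Pow(Add(155, 17), -1)))))) = Mul(-32107, Add(Rational(1, 42728), Add(-14756, Mul(-1, Mul(2, 17, Pow(172, -1)))))) = Mul(-32107, Add(Rational(1, 42728), Add(-14756, Mul(-1, Mul(2, 17, Rational(1, 172)))))) = Mul(-32107, Add(Rational(1, 42728), Add(-14756, Mul(-1, Rational(17, 86))))) = Mul(-32107, Add(Rational(1, 42728), Add(-14756, Rational(-17, 86)))) = Mul(-32107, Add(Rational(1, 42728), Rational(-1269033, 86))) = Mul(-32107, Rational(-27111620969, 1837304)) = Rational(870472814451683, 1837304)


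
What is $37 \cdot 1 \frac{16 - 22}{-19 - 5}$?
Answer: $\frac{37}{4} \approx 9.25$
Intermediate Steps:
$37 \cdot 1 \frac{16 - 22}{-19 - 5} = 37 \left(- \frac{6}{-24}\right) = 37 \left(\left(-6\right) \left(- \frac{1}{24}\right)\right) = 37 \cdot \frac{1}{4} = \frac{37}{4}$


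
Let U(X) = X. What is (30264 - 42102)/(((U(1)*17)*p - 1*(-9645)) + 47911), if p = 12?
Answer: -5919/28880 ≈ -0.20495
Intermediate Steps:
(30264 - 42102)/(((U(1)*17)*p - 1*(-9645)) + 47911) = (30264 - 42102)/(((1*17)*12 - 1*(-9645)) + 47911) = -11838/((17*12 + 9645) + 47911) = -11838/((204 + 9645) + 47911) = -11838/(9849 + 47911) = -11838/57760 = -11838*1/57760 = -5919/28880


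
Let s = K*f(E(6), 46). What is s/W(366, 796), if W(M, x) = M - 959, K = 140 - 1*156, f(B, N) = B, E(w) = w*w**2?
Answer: 3456/593 ≈ 5.8280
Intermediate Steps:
E(w) = w**3
K = -16 (K = 140 - 156 = -16)
W(M, x) = -959 + M
s = -3456 (s = -16*6**3 = -16*216 = -3456)
s/W(366, 796) = -3456/(-959 + 366) = -3456/(-593) = -3456*(-1/593) = 3456/593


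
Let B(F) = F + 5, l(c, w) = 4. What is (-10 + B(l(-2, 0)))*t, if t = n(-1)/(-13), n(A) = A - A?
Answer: 0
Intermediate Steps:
n(A) = 0
t = 0 (t = 0/(-13) = 0*(-1/13) = 0)
B(F) = 5 + F
(-10 + B(l(-2, 0)))*t = (-10 + (5 + 4))*0 = (-10 + 9)*0 = -1*0 = 0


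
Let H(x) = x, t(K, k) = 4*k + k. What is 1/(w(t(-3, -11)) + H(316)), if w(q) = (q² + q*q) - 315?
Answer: 1/6051 ≈ 0.00016526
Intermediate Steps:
t(K, k) = 5*k
w(q) = -315 + 2*q² (w(q) = (q² + q²) - 315 = 2*q² - 315 = -315 + 2*q²)
1/(w(t(-3, -11)) + H(316)) = 1/((-315 + 2*(5*(-11))²) + 316) = 1/((-315 + 2*(-55)²) + 316) = 1/((-315 + 2*3025) + 316) = 1/((-315 + 6050) + 316) = 1/(5735 + 316) = 1/6051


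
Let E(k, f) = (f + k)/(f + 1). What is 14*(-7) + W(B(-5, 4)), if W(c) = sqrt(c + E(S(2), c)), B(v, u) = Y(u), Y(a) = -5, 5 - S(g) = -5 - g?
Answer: -98 + 3*I*sqrt(3)/2 ≈ -98.0 + 2.5981*I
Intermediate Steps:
S(g) = 10 + g (S(g) = 5 - (-5 - g) = 5 + (5 + g) = 10 + g)
B(v, u) = -5
E(k, f) = (f + k)/(1 + f)
W(c) = sqrt(c + (12 + c)/(1 + c)) (W(c) = sqrt(c + (c + (10 + 2))/(1 + c)) = sqrt(c + (c + 12)/(1 + c)) = sqrt(c + (12 + c)/(1 + c)))
14*(-7) + W(B(-5, 4)) = 14*(-7) + sqrt((12 - 5 - 5*(1 - 5))/(1 - 5)) = -98 + sqrt((12 - 5 - 5*(-4))/(-4)) = -98 + sqrt(-(12 - 5 + 20)/4) = -98 + sqrt(-1/4*27) = -98 + sqrt(-27/4) = -98 + 3*I*sqrt(3)/2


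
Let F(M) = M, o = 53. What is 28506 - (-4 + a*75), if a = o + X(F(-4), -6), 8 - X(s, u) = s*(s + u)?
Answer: 26935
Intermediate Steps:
X(s, u) = 8 - s*(s + u)
a = 21 (a = 53 + (8 - 1*(-4)² - 1*(-4)*(-6)) = 53 + (8 - 1*16 - 24) = 53 + (8 - 16 - 24) = 53 - 32 = 21)
28506 - (-4 + a*75) = 28506 - (-4 + 21*75) = 28506 - (-4 + 1575) = 28506 - 1*1571 = 28506 - 1571 = 26935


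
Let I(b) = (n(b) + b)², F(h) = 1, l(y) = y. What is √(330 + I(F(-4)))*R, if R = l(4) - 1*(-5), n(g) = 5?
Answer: 9*√366 ≈ 172.18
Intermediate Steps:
R = 9 (R = 4 - 1*(-5) = 4 + 5 = 9)
I(b) = (5 + b)²
√(330 + I(F(-4)))*R = √(330 + (5 + 1)²)*9 = √(330 + 6²)*9 = √(330 + 36)*9 = √366*9 = 9*√366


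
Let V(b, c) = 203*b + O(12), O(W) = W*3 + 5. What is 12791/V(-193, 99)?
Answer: -12791/39138 ≈ -0.32682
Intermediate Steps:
O(W) = 5 + 3*W (O(W) = 3*W + 5 = 5 + 3*W)
V(b, c) = 41 + 203*b (V(b, c) = 203*b + (5 + 3*12) = 203*b + (5 + 36) = 203*b + 41 = 41 + 203*b)
12791/V(-193, 99) = 12791/(41 + 203*(-193)) = 12791/(41 - 39179) = 12791/(-39138) = 12791*(-1/39138) = -12791/39138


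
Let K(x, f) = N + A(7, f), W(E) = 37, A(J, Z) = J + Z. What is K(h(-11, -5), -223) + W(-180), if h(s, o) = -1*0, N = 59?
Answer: -120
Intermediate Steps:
h(s, o) = 0
K(x, f) = 66 + f (K(x, f) = 59 + (7 + f) = 66 + f)
K(h(-11, -5), -223) + W(-180) = (66 - 223) + 37 = -157 + 37 = -120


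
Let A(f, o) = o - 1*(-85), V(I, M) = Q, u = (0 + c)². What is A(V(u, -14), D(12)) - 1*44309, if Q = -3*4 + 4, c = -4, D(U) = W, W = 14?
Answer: -44210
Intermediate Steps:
D(U) = 14
u = 16 (u = (0 - 4)² = (-4)² = 16)
Q = -8 (Q = -12 + 4 = -8)
V(I, M) = -8
A(f, o) = 85 + o (A(f, o) = o + 85 = 85 + o)
A(V(u, -14), D(12)) - 1*44309 = (85 + 14) - 1*44309 = 99 - 44309 = -44210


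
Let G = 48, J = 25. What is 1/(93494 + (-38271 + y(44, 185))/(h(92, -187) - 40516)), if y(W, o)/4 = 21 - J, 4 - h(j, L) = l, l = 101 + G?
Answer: 40661/3801597821 ≈ 1.0696e-5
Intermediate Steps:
l = 149 (l = 101 + 48 = 149)
h(j, L) = -145 (h(j, L) = 4 - 1*149 = 4 - 149 = -145)
y(W, o) = -16 (y(W, o) = 4*(21 - 1*25) = 4*(21 - 25) = 4*(-4) = -16)
1/(93494 + (-38271 + y(44, 185))/(h(92, -187) - 40516)) = 1/(93494 + (-38271 - 16)/(-145 - 40516)) = 1/(93494 - 38287/(-40661)) = 1/(93494 - 38287*(-1/40661)) = 1/(93494 + 38287/40661) = 1/(3801597821/40661) = 40661/3801597821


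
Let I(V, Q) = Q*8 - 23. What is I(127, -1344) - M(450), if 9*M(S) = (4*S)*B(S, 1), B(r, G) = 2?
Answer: -11175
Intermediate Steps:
I(V, Q) = -23 + 8*Q (I(V, Q) = 8*Q - 23 = -23 + 8*Q)
M(S) = 8*S/9 (M(S) = ((4*S)*2)/9 = (8*S)/9 = 8*S/9)
I(127, -1344) - M(450) = (-23 + 8*(-1344)) - 8*450/9 = (-23 - 10752) - 1*400 = -10775 - 400 = -11175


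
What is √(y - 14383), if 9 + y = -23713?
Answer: I*√38105 ≈ 195.21*I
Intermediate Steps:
y = -23722 (y = -9 - 23713 = -23722)
√(y - 14383) = √(-23722 - 14383) = √(-38105) = I*√38105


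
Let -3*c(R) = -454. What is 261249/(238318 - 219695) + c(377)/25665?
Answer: 20123321597/1433877885 ≈ 14.034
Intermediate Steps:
c(R) = 454/3 (c(R) = -1/3*(-454) = 454/3)
261249/(238318 - 219695) + c(377)/25665 = 261249/(238318 - 219695) + (454/3)/25665 = 261249/18623 + (454/3)*(1/25665) = 261249*(1/18623) + 454/76995 = 261249/18623 + 454/76995 = 20123321597/1433877885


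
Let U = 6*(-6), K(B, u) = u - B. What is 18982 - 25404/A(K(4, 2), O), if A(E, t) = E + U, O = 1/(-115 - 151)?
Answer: 373360/19 ≈ 19651.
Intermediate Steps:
O = -1/266 (O = 1/(-266) = -1/266 ≈ -0.0037594)
U = -36
A(E, t) = -36 + E (A(E, t) = E - 36 = -36 + E)
18982 - 25404/A(K(4, 2), O) = 18982 - 25404/(-36 + (2 - 1*4)) = 18982 - 25404/(-36 + (2 - 4)) = 18982 - 25404/(-36 - 2) = 18982 - 25404/(-38) = 18982 - 25404*(-1/38) = 18982 + 12702/19 = 373360/19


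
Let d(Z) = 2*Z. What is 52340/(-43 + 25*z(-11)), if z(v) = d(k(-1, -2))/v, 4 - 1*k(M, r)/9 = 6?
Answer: 575740/427 ≈ 1348.3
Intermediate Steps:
k(M, r) = -18 (k(M, r) = 36 - 9*6 = 36 - 54 = -18)
z(v) = -36/v (z(v) = (2*(-18))/v = -36/v)
52340/(-43 + 25*z(-11)) = 52340/(-43 + 25*(-36/(-11))) = 52340/(-43 + 25*(-36*(-1/11))) = 52340/(-43 + 25*(36/11)) = 52340/(-43 + 900/11) = 52340/(427/11) = 52340*(11/427) = 575740/427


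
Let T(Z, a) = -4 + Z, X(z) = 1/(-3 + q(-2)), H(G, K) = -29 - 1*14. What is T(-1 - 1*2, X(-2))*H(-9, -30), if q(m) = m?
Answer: 301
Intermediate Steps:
H(G, K) = -43 (H(G, K) = -29 - 14 = -43)
X(z) = -⅕ (X(z) = 1/(-3 - 2) = 1/(-5) = -⅕)
T(-1 - 1*2, X(-2))*H(-9, -30) = (-4 + (-1 - 1*2))*(-43) = (-4 + (-1 - 2))*(-43) = (-4 - 3)*(-43) = -7*(-43) = 301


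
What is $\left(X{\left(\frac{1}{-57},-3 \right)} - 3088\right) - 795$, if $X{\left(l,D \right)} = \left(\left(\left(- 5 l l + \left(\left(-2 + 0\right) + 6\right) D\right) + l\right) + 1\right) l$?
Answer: $- \frac{719068618}{185193} \approx -3882.8$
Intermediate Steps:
$X{\left(l,D \right)} = l \left(1 + l - 5 l^{2} + 4 D\right)$ ($X{\left(l,D \right)} = \left(\left(\left(- 5 l^{2} + \left(-2 + 6\right) D\right) + l\right) + 1\right) l = \left(\left(\left(- 5 l^{2} + 4 D\right) + l\right) + 1\right) l = \left(\left(l - 5 l^{2} + 4 D\right) + 1\right) l = \left(1 + l - 5 l^{2} + 4 D\right) l = l \left(1 + l - 5 l^{2} + 4 D\right)$)
$\left(X{\left(\frac{1}{-57},-3 \right)} - 3088\right) - 795 = \left(\frac{1 + \frac{1}{-57} - 5 \left(\frac{1}{-57}\right)^{2} + 4 \left(-3\right)}{-57} - 3088\right) - 795 = \left(- \frac{1 - \frac{1}{57} - 5 \left(- \frac{1}{57}\right)^{2} - 12}{57} - 3088\right) - 795 = \left(- \frac{1 - \frac{1}{57} - \frac{5}{3249} - 12}{57} - 3088\right) - 795 = \left(\left(- \frac{1}{57}\right) \left(- \frac{35801}{3249}\right) - 3088\right) - 795 = \left(\frac{35801}{185193} - 3088\right) - 795 = - \frac{571840183}{185193} - 795 = - \frac{719068618}{185193}$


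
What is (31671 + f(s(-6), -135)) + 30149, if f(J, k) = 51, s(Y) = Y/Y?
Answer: 61871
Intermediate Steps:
s(Y) = 1
(31671 + f(s(-6), -135)) + 30149 = (31671 + 51) + 30149 = 31722 + 30149 = 61871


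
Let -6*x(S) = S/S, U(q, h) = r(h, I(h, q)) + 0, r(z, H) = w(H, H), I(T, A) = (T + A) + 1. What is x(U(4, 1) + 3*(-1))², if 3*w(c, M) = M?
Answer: 1/36 ≈ 0.027778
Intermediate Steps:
I(T, A) = 1 + A + T (I(T, A) = (A + T) + 1 = 1 + A + T)
w(c, M) = M/3
r(z, H) = H/3
U(q, h) = ⅓ + h/3 + q/3 (U(q, h) = (1 + q + h)/3 + 0 = (1 + h + q)/3 + 0 = (⅓ + h/3 + q/3) + 0 = ⅓ + h/3 + q/3)
x(S) = -⅙ (x(S) = -S/(6*S) = -⅙*1 = -⅙)
x(U(4, 1) + 3*(-1))² = (-⅙)² = 1/36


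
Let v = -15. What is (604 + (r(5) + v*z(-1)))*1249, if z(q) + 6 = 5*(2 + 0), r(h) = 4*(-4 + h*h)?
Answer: 784372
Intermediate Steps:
r(h) = -16 + 4*h**2 (r(h) = 4*(-4 + h**2) = -16 + 4*h**2)
z(q) = 4 (z(q) = -6 + 5*(2 + 0) = -6 + 5*2 = -6 + 10 = 4)
(604 + (r(5) + v*z(-1)))*1249 = (604 + ((-16 + 4*5**2) - 15*4))*1249 = (604 + ((-16 + 4*25) - 60))*1249 = (604 + ((-16 + 100) - 60))*1249 = (604 + (84 - 60))*1249 = (604 + 24)*1249 = 628*1249 = 784372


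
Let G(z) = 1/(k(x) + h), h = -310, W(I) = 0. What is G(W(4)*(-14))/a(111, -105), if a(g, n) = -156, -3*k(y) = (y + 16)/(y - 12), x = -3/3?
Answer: 1/48300 ≈ 2.0704e-5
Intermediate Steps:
x = -1 (x = -3*⅓ = -1)
k(y) = -(16 + y)/(3*(-12 + y)) (k(y) = -(y + 16)/(3*(y - 12)) = -(16 + y)/(3*(-12 + y)))
G(z) = -13/4025 (G(z) = 1/((-16 - 1*(-1))/(3*(-12 - 1)) - 310) = 1/((⅓)*(-16 + 1)/(-13) - 310) = 1/((⅓)*(-1/13)*(-15) - 310) = 1/(5/13 - 310) = 1/(-4025/13) = -13/4025)
G(W(4)*(-14))/a(111, -105) = -13/4025/(-156) = -13/4025*(-1/156) = 1/48300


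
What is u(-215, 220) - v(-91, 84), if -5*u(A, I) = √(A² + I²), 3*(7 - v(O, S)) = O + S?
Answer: -28/3 - √3785 ≈ -70.856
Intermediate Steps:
v(O, S) = 7 - O/3 - S/3 (v(O, S) = 7 - (O + S)/3 = 7 + (-O/3 - S/3) = 7 - O/3 - S/3)
u(A, I) = -√(A² + I²)/5
u(-215, 220) - v(-91, 84) = -√((-215)² + 220²)/5 - (7 - ⅓*(-91) - ⅓*84) = -√(46225 + 48400)/5 - (7 + 91/3 - 28) = -√3785 - 1*28/3 = -√3785 - 28/3 = -28/3 - √3785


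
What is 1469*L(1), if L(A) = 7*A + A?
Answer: 11752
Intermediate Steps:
L(A) = 8*A
1469*L(1) = 1469*(8*1) = 1469*8 = 11752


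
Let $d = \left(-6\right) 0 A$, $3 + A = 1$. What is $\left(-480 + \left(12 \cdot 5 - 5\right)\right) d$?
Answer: $0$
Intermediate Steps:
$A = -2$ ($A = -3 + 1 = -2$)
$d = 0$ ($d = \left(-6\right) 0 \left(-2\right) = 0 \left(-2\right) = 0$)
$\left(-480 + \left(12 \cdot 5 - 5\right)\right) d = \left(-480 + \left(12 \cdot 5 - 5\right)\right) 0 = \left(-480 + \left(60 - 5\right)\right) 0 = \left(-480 + 55\right) 0 = \left(-425\right) 0 = 0$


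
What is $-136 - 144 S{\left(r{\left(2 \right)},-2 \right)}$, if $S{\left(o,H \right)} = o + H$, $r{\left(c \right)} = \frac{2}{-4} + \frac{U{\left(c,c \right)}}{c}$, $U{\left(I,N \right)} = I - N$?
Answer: $224$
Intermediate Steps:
$r{\left(c \right)} = - \frac{1}{2}$ ($r{\left(c \right)} = \frac{2}{-4} + \frac{c - c}{c} = 2 \left(- \frac{1}{4}\right) + \frac{0}{c} = - \frac{1}{2} + 0 = - \frac{1}{2}$)
$S{\left(o,H \right)} = H + o$
$-136 - 144 S{\left(r{\left(2 \right)},-2 \right)} = -136 - 144 \left(-2 - \frac{1}{2}\right) = -136 - -360 = -136 + 360 = 224$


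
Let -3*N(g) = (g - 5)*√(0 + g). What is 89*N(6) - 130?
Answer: -130 - 89*√6/3 ≈ -202.67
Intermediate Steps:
N(g) = -√g*(-5 + g)/3 (N(g) = -(g - 5)*√(0 + g)/3 = -(-5 + g)*√g/3 = -√g*(-5 + g)/3)
89*N(6) - 130 = 89*(√6*(5 - 1*6)/3) - 130 = 89*(√6*(5 - 6)/3) - 130 = 89*((⅓)*√6*(-1)) - 130 = 89*(-√6/3) - 130 = -89*√6/3 - 130 = -130 - 89*√6/3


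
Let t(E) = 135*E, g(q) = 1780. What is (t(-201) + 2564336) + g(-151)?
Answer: 2538981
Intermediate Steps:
(t(-201) + 2564336) + g(-151) = (135*(-201) + 2564336) + 1780 = (-27135 + 2564336) + 1780 = 2537201 + 1780 = 2538981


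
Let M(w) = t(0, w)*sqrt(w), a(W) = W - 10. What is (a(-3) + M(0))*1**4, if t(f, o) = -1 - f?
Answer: -13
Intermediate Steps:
a(W) = -10 + W
M(w) = -sqrt(w) (M(w) = (-1 - 1*0)*sqrt(w) = (-1 + 0)*sqrt(w) = -sqrt(w))
(a(-3) + M(0))*1**4 = ((-10 - 3) - sqrt(0))*1**4 = (-13 - 1*0)*1 = (-13 + 0)*1 = -13*1 = -13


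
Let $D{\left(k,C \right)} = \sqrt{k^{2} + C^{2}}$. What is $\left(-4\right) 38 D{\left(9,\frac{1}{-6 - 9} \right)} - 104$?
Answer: $-104 - \frac{152 \sqrt{18226}}{15} \approx -1472.0$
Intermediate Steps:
$D{\left(k,C \right)} = \sqrt{C^{2} + k^{2}}$
$\left(-4\right) 38 D{\left(9,\frac{1}{-6 - 9} \right)} - 104 = \left(-4\right) 38 \sqrt{\left(\frac{1}{-6 - 9}\right)^{2} + 9^{2}} - 104 = - 152 \sqrt{\left(\frac{1}{-15}\right)^{2} + 81} - 104 = - 152 \sqrt{\left(- \frac{1}{15}\right)^{2} + 81} - 104 = - 152 \sqrt{\frac{1}{225} + 81} - 104 = - 152 \sqrt{\frac{18226}{225}} - 104 = - 152 \frac{\sqrt{18226}}{15} - 104 = - \frac{152 \sqrt{18226}}{15} - 104 = -104 - \frac{152 \sqrt{18226}}{15}$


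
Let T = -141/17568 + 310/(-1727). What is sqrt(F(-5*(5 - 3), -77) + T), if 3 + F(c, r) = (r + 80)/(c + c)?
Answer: I*sqrt(533373891036690)/12641640 ≈ 1.8269*I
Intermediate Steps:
T = -1896529/10113312 (T = -141*1/17568 + 310*(-1/1727) = -47/5856 - 310/1727 = -1896529/10113312 ≈ -0.18753)
F(c, r) = -3 + (80 + r)/(2*c) (F(c, r) = -3 + (r + 80)/(c + c) = -3 + (80 + r)/((2*c)) = -3 + (80 + r)*(1/(2*c)) = -3 + (80 + r)/(2*c))
sqrt(F(-5*(5 - 3), -77) + T) = sqrt((80 - 77 - (-30)*(5 - 3))/(2*((-5*(5 - 3)))) - 1896529/10113312) = sqrt((80 - 77 - (-30)*2)/(2*((-5*2))) - 1896529/10113312) = sqrt((1/2)*(80 - 77 - 6*(-10))/(-10) - 1896529/10113312) = sqrt((1/2)*(-1/10)*(80 - 77 + 60) - 1896529/10113312) = sqrt((1/2)*(-1/10)*63 - 1896529/10113312) = sqrt(-63/20 - 1896529/10113312) = sqrt(-168767309/50566560) = I*sqrt(533373891036690)/12641640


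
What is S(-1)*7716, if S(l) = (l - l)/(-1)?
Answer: 0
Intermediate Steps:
S(l) = 0 (S(l) = 0*(-1) = 0)
S(-1)*7716 = 0*7716 = 0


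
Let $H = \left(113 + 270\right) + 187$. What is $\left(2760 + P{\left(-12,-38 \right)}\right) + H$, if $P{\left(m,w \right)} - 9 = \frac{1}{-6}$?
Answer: $\frac{20033}{6} \approx 3338.8$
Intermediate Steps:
$P{\left(m,w \right)} = \frac{53}{6}$ ($P{\left(m,w \right)} = 9 + \frac{1}{-6} = 9 - \frac{1}{6} = \frac{53}{6}$)
$H = 570$ ($H = 383 + 187 = 570$)
$\left(2760 + P{\left(-12,-38 \right)}\right) + H = \left(2760 + \frac{53}{6}\right) + 570 = \frac{16613}{6} + 570 = \frac{20033}{6}$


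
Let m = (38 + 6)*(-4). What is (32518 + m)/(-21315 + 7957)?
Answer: -16171/6679 ≈ -2.4212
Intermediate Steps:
m = -176 (m = 44*(-4) = -176)
(32518 + m)/(-21315 + 7957) = (32518 - 176)/(-21315 + 7957) = 32342/(-13358) = 32342*(-1/13358) = -16171/6679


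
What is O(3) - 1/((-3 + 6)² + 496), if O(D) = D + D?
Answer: 3029/505 ≈ 5.9980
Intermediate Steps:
O(D) = 2*D
O(3) - 1/((-3 + 6)² + 496) = 2*3 - 1/((-3 + 6)² + 496) = 6 - 1/(3² + 496) = 6 - 1/(9 + 496) = 6 - 1/505 = 3029/505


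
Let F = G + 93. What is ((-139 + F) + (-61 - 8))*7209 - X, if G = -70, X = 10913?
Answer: -1344578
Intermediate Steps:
F = 23 (F = -70 + 93 = 23)
((-139 + F) + (-61 - 8))*7209 - X = ((-139 + 23) + (-61 - 8))*7209 - 1*10913 = (-116 - 69)*7209 - 10913 = -185*7209 - 10913 = -1333665 - 10913 = -1344578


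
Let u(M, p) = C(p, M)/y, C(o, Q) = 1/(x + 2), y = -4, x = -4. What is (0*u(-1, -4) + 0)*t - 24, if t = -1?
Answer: -24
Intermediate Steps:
C(o, Q) = -1/2 (C(o, Q) = 1/(-4 + 2) = 1/(-2) = -1/2)
u(M, p) = 1/8 (u(M, p) = -1/2/(-4) = -1/2*(-1/4) = 1/8)
(0*u(-1, -4) + 0)*t - 24 = (0*(1/8) + 0)*(-1) - 24 = (0 + 0)*(-1) - 24 = 0*(-1) - 24 = 0 - 24 = -24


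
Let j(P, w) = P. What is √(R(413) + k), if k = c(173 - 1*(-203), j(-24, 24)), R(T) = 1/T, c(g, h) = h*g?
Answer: I*√1539214243/413 ≈ 94.995*I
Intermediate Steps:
c(g, h) = g*h
k = -9024 (k = (173 - 1*(-203))*(-24) = (173 + 203)*(-24) = 376*(-24) = -9024)
√(R(413) + k) = √(1/413 - 9024) = √(-3726911/413) = I*√1539214243/413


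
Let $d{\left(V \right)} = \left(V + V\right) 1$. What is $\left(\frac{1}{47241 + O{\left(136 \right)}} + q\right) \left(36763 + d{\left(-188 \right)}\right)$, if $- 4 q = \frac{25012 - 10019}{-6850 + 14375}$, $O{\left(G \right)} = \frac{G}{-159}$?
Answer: $- \frac{4097553926860953}{226086608300} \approx -18124.0$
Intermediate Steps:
$O{\left(G \right)} = - \frac{G}{159}$ ($O{\left(G \right)} = G \left(- \frac{1}{159}\right) = - \frac{G}{159}$)
$d{\left(V \right)} = 2 V$ ($d{\left(V \right)} = 2 V 1 = 2 V$)
$q = - \frac{14993}{30100}$ ($q = - \frac{\left(25012 - 10019\right) \frac{1}{-6850 + 14375}}{4} = - \frac{14993 \cdot \frac{1}{7525}}{4} = \left(- \frac{1}{4}\right) \frac{14993}{7525} = - \frac{14993}{30100} \approx -0.49811$)
$\left(\frac{1}{47241 + O{\left(136 \right)}} + q\right) \left(36763 + d{\left(-188 \right)}\right) = \left(\frac{1}{47241 - \frac{136}{159}} - \frac{14993}{30100}\right) \left(36763 + 2 \left(-188\right)\right) = \left(\frac{1}{47241 - \frac{136}{159}} - \frac{14993}{30100}\right) \left(36763 - 376\right) = \left(\frac{1}{\frac{7511183}{159}} - \frac{14993}{30100}\right) 36387 = \left(\frac{159}{7511183} - \frac{14993}{30100}\right) 36387 = \left(- \frac{112610380819}{226086608300}\right) 36387 = - \frac{4097553926860953}{226086608300}$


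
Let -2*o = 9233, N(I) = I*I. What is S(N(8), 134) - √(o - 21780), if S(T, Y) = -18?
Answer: -18 - I*√105586/2 ≈ -18.0 - 162.47*I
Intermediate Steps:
N(I) = I²
o = -9233/2 (o = -½*9233 = -9233/2 ≈ -4616.5)
S(N(8), 134) - √(o - 21780) = -18 - √(-9233/2 - 21780) = -18 - √(-52793/2) = -18 - I*√105586/2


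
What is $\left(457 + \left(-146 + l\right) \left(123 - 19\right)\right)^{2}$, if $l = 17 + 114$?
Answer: $1216609$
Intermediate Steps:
$l = 131$
$\left(457 + \left(-146 + l\right) \left(123 - 19\right)\right)^{2} = \left(457 + \left(-146 + 131\right) \left(123 - 19\right)\right)^{2} = \left(457 - 1560\right)^{2} = \left(-1103\right)^{2} = 1216609$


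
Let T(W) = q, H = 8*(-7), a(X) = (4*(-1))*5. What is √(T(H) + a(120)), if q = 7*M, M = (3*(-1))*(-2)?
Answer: √22 ≈ 4.6904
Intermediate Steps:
a(X) = -20 (a(X) = -4*5 = -20)
H = -56
M = 6 (M = -3*(-2) = 6)
q = 42 (q = 7*6 = 42)
T(W) = 42
√(T(H) + a(120)) = √(42 - 20) = √22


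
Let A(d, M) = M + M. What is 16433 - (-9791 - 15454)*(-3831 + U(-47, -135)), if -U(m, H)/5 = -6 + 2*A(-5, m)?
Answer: -72209512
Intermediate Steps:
A(d, M) = 2*M
U(m, H) = 30 - 20*m (U(m, H) = -5*(-6 + 2*(2*m)) = -5*(-6 + 4*m) = 30 - 20*m)
16433 - (-9791 - 15454)*(-3831 + U(-47, -135)) = 16433 - (-9791 - 15454)*(-3831 + (30 - 20*(-47))) = 16433 - (-25245)*(-3831 + (30 + 940)) = 16433 - (-25245)*(-3831 + 970) = 16433 - (-25245)*(-2861) = 16433 - 1*72225945 = 16433 - 72225945 = -72209512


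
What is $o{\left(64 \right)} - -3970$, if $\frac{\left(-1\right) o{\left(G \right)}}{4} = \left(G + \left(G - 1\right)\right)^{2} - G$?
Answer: $-60290$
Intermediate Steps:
$o{\left(G \right)} = - 4 \left(-1 + 2 G\right)^{2} + 4 G$ ($o{\left(G \right)} = - 4 \left(\left(G + \left(G - 1\right)\right)^{2} - G\right) = - 4 \left(\left(G + \left(-1 + G\right)\right)^{2} - G\right) = - 4 \left(\left(-1 + 2 G\right)^{2} - G\right) = - 4 \left(-1 + 2 G\right)^{2} + 4 G$)
$o{\left(64 \right)} - -3970 = \left(- 4 \left(-1 + 2 \cdot 64\right)^{2} + 4 \cdot 64\right) - -3970 = \left(- 4 \left(-1 + 128\right)^{2} + 256\right) + 3970 = \left(- 4 \cdot 127^{2} + 256\right) + 3970 = \left(\left(-4\right) 16129 + 256\right) + 3970 = \left(-64516 + 256\right) + 3970 = -64260 + 3970 = -60290$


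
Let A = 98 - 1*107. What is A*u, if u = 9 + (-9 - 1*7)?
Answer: 63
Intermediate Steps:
u = -7 (u = 9 + (-9 - 7) = 9 - 16 = -7)
A = -9 (A = 98 - 107 = -9)
A*u = -9*(-7) = 63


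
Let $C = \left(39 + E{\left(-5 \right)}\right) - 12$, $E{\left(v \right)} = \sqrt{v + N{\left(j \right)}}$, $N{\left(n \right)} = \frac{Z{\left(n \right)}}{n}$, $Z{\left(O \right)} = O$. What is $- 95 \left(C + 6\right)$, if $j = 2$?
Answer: $-3135 - 190 i \approx -3135.0 - 190.0 i$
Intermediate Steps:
$N{\left(n \right)} = 1$ ($N{\left(n \right)} = \frac{n}{n} = 1$)
$E{\left(v \right)} = \sqrt{1 + v}$ ($E{\left(v \right)} = \sqrt{v + 1} = \sqrt{1 + v}$)
$C = 27 + 2 i$ ($C = \left(39 + \sqrt{1 - 5}\right) - 12 = \left(39 + \sqrt{-4}\right) - 12 = \left(39 + 2 i\right) - 12 = 27 + 2 i \approx 27.0 + 2.0 i$)
$- 95 \left(C + 6\right) = - 95 \left(\left(27 + 2 i\right) + 6\right) = - 95 \left(33 + 2 i\right) = -3135 - 190 i$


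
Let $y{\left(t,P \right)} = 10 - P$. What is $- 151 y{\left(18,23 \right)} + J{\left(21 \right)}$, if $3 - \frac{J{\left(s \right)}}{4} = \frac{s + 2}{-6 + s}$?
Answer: $\frac{29533}{15} \approx 1968.9$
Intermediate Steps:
$J{\left(s \right)} = 12 - \frac{4 \left(2 + s\right)}{-6 + s}$ ($J{\left(s \right)} = 12 - 4 \frac{s + 2}{-6 + s} = 12 - 4 \frac{2 + s}{-6 + s} = 12 - \frac{4 \left(2 + s\right)}{-6 + s}$)
$- 151 y{\left(18,23 \right)} + J{\left(21 \right)} = - 151 \left(10 - 23\right) + \frac{8 \left(-10 + 21\right)}{-6 + 21} = - 151 \left(10 - 23\right) + 8 \cdot \frac{1}{15} \cdot 11 = \left(-151\right) \left(-13\right) + 8 \cdot \frac{1}{15} \cdot 11 = 1963 + \frac{88}{15} = \frac{29533}{15}$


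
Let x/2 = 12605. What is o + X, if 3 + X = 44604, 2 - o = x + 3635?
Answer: 15758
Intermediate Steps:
x = 25210 (x = 2*12605 = 25210)
o = -28843 (o = 2 - (25210 + 3635) = 2 - 1*28845 = 2 - 28845 = -28843)
X = 44601 (X = -3 + 44604 = 44601)
o + X = -28843 + 44601 = 15758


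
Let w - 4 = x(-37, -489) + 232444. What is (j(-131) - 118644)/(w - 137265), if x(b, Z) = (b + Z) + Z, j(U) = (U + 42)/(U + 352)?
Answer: -26220413/20811128 ≈ -1.2599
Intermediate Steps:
j(U) = (42 + U)/(352 + U)
x(b, Z) = b + 2*Z (x(b, Z) = (Z + b) + Z = b + 2*Z)
w = 231433 (w = 4 + ((-37 + 2*(-489)) + 232444) = 4 + ((-37 - 978) + 232444) = 4 + (-1015 + 232444) = 4 + 231429 = 231433)
(j(-131) - 118644)/(w - 137265) = ((42 - 131)/(352 - 131) - 118644)/(231433 - 137265) = (-89/221 - 118644)/94168 = ((1/221)*(-89) - 118644)*(1/94168) = (-89/221 - 118644)*(1/94168) = -26220413/221*1/94168 = -26220413/20811128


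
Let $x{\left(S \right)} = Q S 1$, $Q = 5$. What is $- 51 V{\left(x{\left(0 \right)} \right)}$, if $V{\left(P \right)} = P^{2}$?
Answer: $0$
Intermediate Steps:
$x{\left(S \right)} = 5 S$ ($x{\left(S \right)} = 5 S 1 = 5 S$)
$- 51 V{\left(x{\left(0 \right)} \right)} = - 51 \left(5 \cdot 0\right)^{2} = - 51 \cdot 0^{2} = \left(-51\right) 0 = 0$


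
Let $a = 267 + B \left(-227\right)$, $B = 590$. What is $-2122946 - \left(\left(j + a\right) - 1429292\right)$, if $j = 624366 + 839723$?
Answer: $-2024080$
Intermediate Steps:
$a = -133663$ ($a = 267 + 590 \left(-227\right) = 267 - 133930 = -133663$)
$j = 1464089$
$-2122946 - \left(\left(j + a\right) - 1429292\right) = -2122946 - \left(\left(1464089 - 133663\right) - 1429292\right) = -2122946 - \left(1330426 - 1429292\right) = -2122946 - -98866 = -2122946 + 98866 = -2024080$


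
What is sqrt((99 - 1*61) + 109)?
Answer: 7*sqrt(3) ≈ 12.124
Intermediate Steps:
sqrt((99 - 1*61) + 109) = sqrt((99 - 61) + 109) = sqrt(38 + 109) = sqrt(147) = 7*sqrt(3)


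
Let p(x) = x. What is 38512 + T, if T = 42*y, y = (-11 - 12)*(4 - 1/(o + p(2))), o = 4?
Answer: 34809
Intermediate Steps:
y = -529/6 (y = (-11 - 12)*(4 - 1/(4 + 2)) = -23*(4 - 1/6) = -23*(4 - 1*⅙) = -23*(4 - ⅙) = -23*23/6 = -529/6 ≈ -88.167)
T = -3703 (T = 42*(-529/6) = -3703)
38512 + T = 38512 - 3703 = 34809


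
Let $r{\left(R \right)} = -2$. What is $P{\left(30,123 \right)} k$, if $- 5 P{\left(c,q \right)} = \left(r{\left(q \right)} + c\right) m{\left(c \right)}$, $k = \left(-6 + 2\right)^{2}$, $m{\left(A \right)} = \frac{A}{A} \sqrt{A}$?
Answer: $- \frac{448 \sqrt{30}}{5} \approx -490.76$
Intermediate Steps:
$m{\left(A \right)} = \sqrt{A}$ ($m{\left(A \right)} = 1 \sqrt{A} = \sqrt{A}$)
$k = 16$ ($k = \left(-4\right)^{2} = 16$)
$P{\left(c,q \right)} = - \frac{\sqrt{c} \left(-2 + c\right)}{5}$ ($P{\left(c,q \right)} = - \frac{\left(-2 + c\right) \sqrt{c}}{5} = - \frac{\sqrt{c} \left(-2 + c\right)}{5}$)
$P{\left(30,123 \right)} k = \frac{\sqrt{30} \left(2 - 30\right)}{5} \cdot 16 = \frac{1}{5} \sqrt{30} \left(-28\right) 16 = - \frac{28 \sqrt{30}}{5} \cdot 16 = - \frac{448 \sqrt{30}}{5}$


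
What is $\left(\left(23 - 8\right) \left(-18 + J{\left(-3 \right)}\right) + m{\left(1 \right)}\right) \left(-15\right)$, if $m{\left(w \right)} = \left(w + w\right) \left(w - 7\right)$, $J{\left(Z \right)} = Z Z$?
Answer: $2205$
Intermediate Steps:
$J{\left(Z \right)} = Z^{2}$
$m{\left(w \right)} = 2 w \left(-7 + w\right)$
$\left(\left(23 - 8\right) \left(-18 + J{\left(-3 \right)}\right) + m{\left(1 \right)}\right) \left(-15\right) = \left(\left(23 - 8\right) \left(-18 + \left(-3\right)^{2}\right) + 2 \cdot 1 \left(-7 + 1\right)\right) \left(-15\right) = \left(15 \left(-18 + 9\right) + 2 \cdot 1 \left(-6\right)\right) \left(-15\right) = \left(15 \left(-9\right) - 12\right) \left(-15\right) = \left(-135 - 12\right) \left(-15\right) = \left(-147\right) \left(-15\right) = 2205$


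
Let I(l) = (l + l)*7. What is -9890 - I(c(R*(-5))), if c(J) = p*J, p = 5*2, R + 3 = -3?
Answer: -14090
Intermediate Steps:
R = -6 (R = -3 - 3 = -6)
p = 10
c(J) = 10*J
I(l) = 14*l (I(l) = (2*l)*7 = 14*l)
-9890 - I(c(R*(-5))) = -9890 - 14*10*(-6*(-5)) = -9890 - 14*10*30 = -9890 - 14*300 = -9890 - 1*4200 = -9890 - 4200 = -14090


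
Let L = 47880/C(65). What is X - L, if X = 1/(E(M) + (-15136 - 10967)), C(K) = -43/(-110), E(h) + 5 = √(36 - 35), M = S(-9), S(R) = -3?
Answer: -137500347643/1122601 ≈ -1.2248e+5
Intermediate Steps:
M = -3
E(h) = -4 (E(h) = -5 + √(36 - 35) = -5 + √1 = -5 + 1 = -4)
C(K) = 43/110 (C(K) = -43*(-1/110) = 43/110)
X = -1/26107 (X = 1/(-4 + (-15136 - 10967)) = 1/(-4 - 26103) = 1/(-26107) = -1/26107 ≈ -3.8304e-5)
L = 5266800/43 (L = 47880/(43/110) = 47880*(110/43) = 5266800/43 ≈ 1.2248e+5)
X - L = -1/26107 - 1*5266800/43 = -1/26107 - 5266800/43 = -137500347643/1122601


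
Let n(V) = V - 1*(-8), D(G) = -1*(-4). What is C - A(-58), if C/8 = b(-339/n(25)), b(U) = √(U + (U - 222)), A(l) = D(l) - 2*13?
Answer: 22 + 16*I*√7337/11 ≈ 22.0 + 124.59*I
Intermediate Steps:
D(G) = 4
n(V) = 8 + V (n(V) = V + 8 = 8 + V)
A(l) = -22 (A(l) = 4 - 2*13 = 4 - 26 = -22)
b(U) = √(-222 + 2*U) (b(U) = √(U + (-222 + U)) = √(-222 + 2*U))
C = 16*I*√7337/11 (C = 8*√(-222 + 2*(-339/(8 + 25))) = 8*√(-222 + 2*(-339/33)) = 8*√(-222 + 2*(-339*1/33)) = 8*√(-222 + 2*(-113/11)) = 8*√(-222 - 226/11) = 8*√(-2668/11) = 8*(2*I*√7337/11) = 16*I*√7337/11 ≈ 124.59*I)
C - A(-58) = 16*I*√7337/11 - 1*(-22) = 16*I*√7337/11 + 22 = 22 + 16*I*√7337/11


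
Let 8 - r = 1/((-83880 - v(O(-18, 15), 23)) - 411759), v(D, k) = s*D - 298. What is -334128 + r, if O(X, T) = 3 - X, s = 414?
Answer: -168408174199/504035 ≈ -3.3412e+5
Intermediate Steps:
v(D, k) = -298 + 414*D (v(D, k) = 414*D - 298 = -298 + 414*D)
r = 4032281/504035 (r = 8 - 1/((-83880 - (-298 + 414*(3 - 1*(-18)))) - 411759) = 8 - 1/((-83880 - (-298 + 414*(3 + 18))) - 411759) = 8 - 1/((-83880 - (-298 + 414*21)) - 411759) = 8 - 1/((-83880 - (-298 + 8694)) - 411759) = 8 - 1/((-83880 - 1*8396) - 411759) = 8 - 1/((-83880 - 8396) - 411759) = 8 - 1/(-92276 - 411759) = 8 - 1/(-504035) = 8 - 1*(-1/504035) = 8 + 1/504035 = 4032281/504035 ≈ 8.0000)
-334128 + r = -334128 + 4032281/504035 = -168408174199/504035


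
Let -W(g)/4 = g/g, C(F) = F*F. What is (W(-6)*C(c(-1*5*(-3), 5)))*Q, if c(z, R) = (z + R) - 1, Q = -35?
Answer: 50540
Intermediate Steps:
c(z, R) = -1 + R + z (c(z, R) = (R + z) - 1 = -1 + R + z)
C(F) = F²
W(g) = -4 (W(g) = -4*g/g = -4*1 = -4)
(W(-6)*C(c(-1*5*(-3), 5)))*Q = -4*(-1 + 5 - 1*5*(-3))²*(-35) = -4*(-1 + 5 - 5*(-3))²*(-35) = -4*(-1 + 5 + 15)²*(-35) = -4*19²*(-35) = -4*361*(-35) = -1444*(-35) = 50540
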